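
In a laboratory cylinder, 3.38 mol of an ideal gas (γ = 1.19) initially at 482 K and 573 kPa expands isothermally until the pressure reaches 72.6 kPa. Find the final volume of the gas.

V₁ = nRT₁/P₁ = 3.38×8.314×482/573 = 23.6 L.
Isothermal: T stays 482 K; PV = const ⇒ V₂ = 187 L, P₂ = 72.6 kPa.

187 L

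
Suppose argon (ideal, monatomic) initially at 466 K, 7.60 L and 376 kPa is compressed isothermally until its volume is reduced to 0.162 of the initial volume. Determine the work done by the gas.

n = P₁V₁/(RT₁) = 376×7.60/(8.314×466) = 0.738 mol.
Isothermal: T stays 466 K; PV = const ⇒ V₂ = 1.23 L, P₂ = 2320 kPa.
W = nRT ln(V₂/V₁) = 0.738×8.314×466×ln(0.162) = -5200 J.

-5200 J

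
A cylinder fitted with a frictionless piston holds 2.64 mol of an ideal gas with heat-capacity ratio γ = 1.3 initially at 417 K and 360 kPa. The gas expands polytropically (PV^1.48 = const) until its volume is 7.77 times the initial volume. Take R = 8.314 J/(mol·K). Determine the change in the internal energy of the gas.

V₁ = nRT₁/P₁ = 2.64×8.314×417/360 = 25.4 L.
Polytropic n=1.48: T₂ = T₁(V₁/V₂)^(n−1) = 417×(0.129)^0.48 = 156 K; P₂ = P₁(V₁/V₂)^n = 17.3 kPa.
For an ideal gas ΔU = nCvΔT with Cv = R/(γ−1) = 27.7 J/(mol·K).
ΔU = 2.64×27.7×(156−417) = -19100 J.

-19100 J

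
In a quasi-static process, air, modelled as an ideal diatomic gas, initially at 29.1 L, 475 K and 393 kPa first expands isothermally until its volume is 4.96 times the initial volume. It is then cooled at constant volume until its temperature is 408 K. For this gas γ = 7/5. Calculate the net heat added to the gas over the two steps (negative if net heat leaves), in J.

n = P₁V₁/(RT₁) = 393×29.1/(8.314×475) = 2.90 mol.
Step 1 — Isothermal: T stays 475 K; PV = const ⇒ V₂ = 144 L, P₂ = 79.2 kPa.
ΔU = 0 (ideal gas, T constant).
W = nRT ln(V₂/V₁) = 2.90×8.314×475×ln(4.96) = 18300 J.
Q = ΔU + W = 18300 J.
State after step 1: P = 79.2 kPa, V = 144 L, T = 475 K.
Step 2 — Isochoric: V stays 144 L; P/T = const ⇒ T₂ = 408 K, P₂ = 68.1 kPa.
W = 0 (no volume change).
ΔU = nCvΔT = 2.90×20.8×(408−475) = -4030 J.
Q = ΔU = -4030 J.
Net over both steps: W = 18300 J, Q = 14300 J, ΔU = -4030 J.

14300 J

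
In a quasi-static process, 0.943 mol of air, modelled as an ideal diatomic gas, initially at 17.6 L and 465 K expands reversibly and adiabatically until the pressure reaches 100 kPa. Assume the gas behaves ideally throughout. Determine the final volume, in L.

P₁ = nRT₁/V₁ = 0.943×8.314×465/17.6 = 207 kPa.
Adiabatic: T₂/T₁ = (P₂/P₁)^((γ−1)/γ) ⇒ T₂ = 465×(0.483)^0.286 = 378 K; V₂ = 29.6 L.

29.6 L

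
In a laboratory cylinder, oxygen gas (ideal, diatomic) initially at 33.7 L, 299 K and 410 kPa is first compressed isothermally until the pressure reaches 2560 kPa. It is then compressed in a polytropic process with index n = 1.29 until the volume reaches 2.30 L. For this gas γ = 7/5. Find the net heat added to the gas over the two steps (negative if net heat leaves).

-29000 J

n = P₁V₁/(RT₁) = 410×33.7/(8.314×299) = 5.56 mol.
Step 1 — Isothermal: T stays 299 K; PV = const ⇒ V₂ = 5.40 L, P₂ = 2560 kPa.
ΔU = 0 (ideal gas, T constant).
W = nRT ln(V₂/V₁) = 5.56×8.314×299×ln(0.160) = -25300 J.
Q = ΔU + W = -25300 J.
State after step 1: P = 2560 kPa, V = 5.40 L, T = 299 K.
Step 2 — Polytropic n=1.29: T₂ = T₁(V₁/V₂)^(n−1) = 299×(2.35)^0.29 = 383 K; P₂ = P₁(V₁/V₂)^n = 7690 kPa.
W = (P₁V₁−P₂V₂)/(n−1) = (2560×5.40−7690×2.30)/0.29 = -13400 J.
ΔU = nCvΔT = 5.56×20.8×(383−299) = 9690 J.
Q = ΔU + W = -3680 J.
Net over both steps: W = -38700 J, Q = -29000 J, ΔU = 9690 J.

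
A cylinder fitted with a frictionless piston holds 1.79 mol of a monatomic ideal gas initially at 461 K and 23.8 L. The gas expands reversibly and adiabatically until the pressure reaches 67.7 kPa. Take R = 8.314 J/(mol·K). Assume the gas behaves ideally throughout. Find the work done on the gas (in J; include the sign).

-4530 J

P₁ = nRT₁/V₁ = 1.79×8.314×461/23.8 = 288 kPa.
Adiabatic: T₂/T₁ = (P₂/P₁)^((γ−1)/γ) ⇒ T₂ = 461×(0.235)^0.400 = 258 K; V₂ = 56.8 L.
ΔU = nCvΔT = 1.79×12.5×(258−461) = -4530 J.
Q = 0 for an adiabatic process, so W = −ΔU = 4530 J.
Work done on the gas = −W_by = -4530 J.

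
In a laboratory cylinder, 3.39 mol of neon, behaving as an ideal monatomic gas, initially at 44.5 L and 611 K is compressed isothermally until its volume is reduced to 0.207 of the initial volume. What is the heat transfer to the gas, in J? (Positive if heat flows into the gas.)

P₁ = nRT₁/V₁ = 3.39×8.314×611/44.5 = 387 kPa.
Isothermal: T stays 611 K; PV = const ⇒ V₂ = 9.21 L, P₂ = 1870 kPa.
ΔU = 0 (ideal gas, T constant).
W = nRT ln(V₂/V₁) = 3.39×8.314×611×ln(0.207) = -27100 J.
Q = ΔU + W = -27100 J.

-27100 J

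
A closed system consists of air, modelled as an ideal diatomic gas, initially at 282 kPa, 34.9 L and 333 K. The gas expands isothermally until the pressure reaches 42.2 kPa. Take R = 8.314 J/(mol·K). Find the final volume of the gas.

233 L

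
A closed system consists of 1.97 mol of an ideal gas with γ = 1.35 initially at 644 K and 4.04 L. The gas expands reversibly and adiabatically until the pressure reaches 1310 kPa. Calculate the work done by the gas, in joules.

4930 J

P₁ = nRT₁/V₁ = 1.97×8.314×644/4.04 = 2610 kPa.
Adiabatic: T₂/T₁ = (P₂/P₁)^((γ−1)/γ) ⇒ T₂ = 644×(0.502)^0.259 = 539 K; V₂ = 6.73 L.
ΔU = nCvΔT = 1.97×23.8×(539−644) = -4930 J.
Q = 0 for an adiabatic process, so W = −ΔU = 4930 J.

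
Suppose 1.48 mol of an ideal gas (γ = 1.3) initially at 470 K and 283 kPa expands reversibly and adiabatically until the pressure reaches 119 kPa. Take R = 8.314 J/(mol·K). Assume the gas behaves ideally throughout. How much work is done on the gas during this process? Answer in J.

V₁ = nRT₁/P₁ = 1.48×8.314×470/283 = 20.4 L.
Adiabatic: T₂/T₁ = (P₂/P₁)^((γ−1)/γ) ⇒ T₂ = 470×(0.420)^0.231 = 385 K; V₂ = 39.8 L.
ΔU = nCvΔT = 1.48×27.7×(385−470) = -3490 J.
Q = 0 for an adiabatic process, so W = −ΔU = 3490 J.
Work done on the gas = −W_by = -3490 J.

-3490 J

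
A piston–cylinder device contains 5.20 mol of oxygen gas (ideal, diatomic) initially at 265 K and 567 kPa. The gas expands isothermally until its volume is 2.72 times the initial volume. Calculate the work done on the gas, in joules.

-11500 J

V₁ = nRT₁/P₁ = 5.20×8.314×265/567 = 20.2 L.
Isothermal: T stays 265 K; PV = const ⇒ V₂ = 55.0 L, P₂ = 208 kPa.
W = nRT ln(V₂/V₁) = 5.20×8.314×265×ln(2.72) = 11500 J.
Work done on the gas = −W_by = -11500 J.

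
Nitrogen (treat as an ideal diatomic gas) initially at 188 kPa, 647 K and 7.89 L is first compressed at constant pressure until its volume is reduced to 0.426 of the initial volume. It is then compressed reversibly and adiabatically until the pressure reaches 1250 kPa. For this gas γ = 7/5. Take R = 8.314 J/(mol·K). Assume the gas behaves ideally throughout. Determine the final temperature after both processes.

n = P₁V₁/(RT₁) = 188×7.89/(8.314×647) = 0.276 mol.
Step 1 — Isobaric: P stays 188 kPa; V/T = const ⇒ T₂ = 276 K, V₂ = 3.36 L.
W = PΔV = 188×(3.36−7.89) kPa·L = -851 J.
ΔU = nCvΔT = 0.276×20.8×(276−647) = -2130 J.
Q = ΔU + W = nCpΔT = -2980 J.
State after step 1: P = 188 kPa, V = 3.36 L, T = 276 K.
Step 2 — Adiabatic: T₂/T₁ = (P₂/P₁)^((γ−1)/γ) ⇒ T₂ = 276×(6.65)^0.286 = 474 K; V₂ = 0.869 L.
ΔU = nCvΔT = 0.276×20.8×(474−276) = 1130 J.
Q = 0 for an adiabatic process, so W = −ΔU = -1130 J.
Net over both steps: W = -1990 J, Q = -2980 J, ΔU = -994 J.

474 K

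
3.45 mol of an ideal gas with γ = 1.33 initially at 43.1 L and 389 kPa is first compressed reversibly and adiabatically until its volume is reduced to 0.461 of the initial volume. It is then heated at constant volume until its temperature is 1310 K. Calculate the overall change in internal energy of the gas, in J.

63100 J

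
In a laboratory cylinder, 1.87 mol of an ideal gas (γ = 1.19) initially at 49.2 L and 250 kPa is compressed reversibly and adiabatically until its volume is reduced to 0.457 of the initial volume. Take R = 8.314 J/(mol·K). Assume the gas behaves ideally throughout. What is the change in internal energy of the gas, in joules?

T₁ = P₁V₁/(nR) = 250×49.2/(1.87×8.314) = 791 K.
Adiabatic: TV^(γ−1) = const ⇒ T₂ = 791×(2.19)^0.190 = 918 K; PV^γ = const ⇒ P₂ = 635 kPa.
For an ideal gas ΔU = nCvΔT with Cv = R/(γ−1) = 43.8 J/(mol·K).
ΔU = 1.87×43.8×(918−791) = 10400 J.

10400 J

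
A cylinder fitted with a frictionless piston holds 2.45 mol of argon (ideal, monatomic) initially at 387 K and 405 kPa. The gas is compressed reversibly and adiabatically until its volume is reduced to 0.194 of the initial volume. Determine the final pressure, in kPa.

V₁ = nRT₁/P₁ = 2.45×8.314×387/405 = 19.5 L.
Adiabatic: TV^(γ−1) = const ⇒ T₂ = 387×(5.15)^0.667 = 1150 K; PV^γ = const ⇒ P₂ = 6230 kPa.

6230 kPa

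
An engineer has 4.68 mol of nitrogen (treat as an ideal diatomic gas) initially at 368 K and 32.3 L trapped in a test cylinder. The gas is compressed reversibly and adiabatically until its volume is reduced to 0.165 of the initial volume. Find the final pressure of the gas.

5520 kPa

P₁ = nRT₁/V₁ = 4.68×8.314×368/32.3 = 443 kPa.
Adiabatic: TV^(γ−1) = const ⇒ T₂ = 368×(6.06)^0.400 = 757 K; PV^γ = const ⇒ P₂ = 5520 kPa.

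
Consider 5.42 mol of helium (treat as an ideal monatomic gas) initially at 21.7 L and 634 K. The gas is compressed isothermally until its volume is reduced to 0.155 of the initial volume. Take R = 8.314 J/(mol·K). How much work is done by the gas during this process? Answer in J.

-53300 J

P₁ = nRT₁/V₁ = 5.42×8.314×634/21.7 = 1320 kPa.
Isothermal: T stays 634 K; PV = const ⇒ V₂ = 3.36 L, P₂ = 8490 kPa.
W = nRT ln(V₂/V₁) = 5.42×8.314×634×ln(0.155) = -53300 J.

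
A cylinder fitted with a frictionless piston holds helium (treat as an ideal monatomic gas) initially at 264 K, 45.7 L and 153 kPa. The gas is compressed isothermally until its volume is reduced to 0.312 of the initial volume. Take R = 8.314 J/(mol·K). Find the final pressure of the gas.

490 kPa

Isothermal: T stays 264 K; PV = const ⇒ V₂ = 14.3 L, P₂ = 490 kPa.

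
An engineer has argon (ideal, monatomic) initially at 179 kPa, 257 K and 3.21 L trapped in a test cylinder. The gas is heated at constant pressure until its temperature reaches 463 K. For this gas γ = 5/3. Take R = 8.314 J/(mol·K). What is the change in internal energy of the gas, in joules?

n = P₁V₁/(RT₁) = 179×3.21/(8.314×257) = 0.269 mol.
Isobaric: P stays 179 kPa; V/T = const ⇒ T₂ = 463 K, V₂ = 5.78 L.
For an ideal gas ΔU = nCvΔT with Cv = (3/2)R = 12.5 J/(mol·K).
ΔU = 0.269×12.5×(463−257) = 691 J.

691 J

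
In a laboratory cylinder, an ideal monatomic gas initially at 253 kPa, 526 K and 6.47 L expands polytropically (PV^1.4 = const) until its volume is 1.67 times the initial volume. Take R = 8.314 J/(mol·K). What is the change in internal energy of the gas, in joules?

n = P₁V₁/(RT₁) = 253×6.47/(8.314×526) = 0.374 mol.
Polytropic n=1.4: T₂ = T₁(V₁/V₂)^(n−1) = 526×(0.599)^0.40 = 428 K; P₂ = P₁(V₁/V₂)^n = 123 kPa.
For an ideal gas ΔU = nCvΔT with Cv = (3/2)R = 12.5 J/(mol·K).
ΔU = 0.374×12.5×(428−526) = -455 J.

-455 J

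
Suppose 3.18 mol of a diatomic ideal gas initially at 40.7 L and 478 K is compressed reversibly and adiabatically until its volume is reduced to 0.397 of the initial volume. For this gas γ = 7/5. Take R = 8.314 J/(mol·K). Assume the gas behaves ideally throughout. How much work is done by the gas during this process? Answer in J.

P₁ = nRT₁/V₁ = 3.18×8.314×478/40.7 = 311 kPa.
Adiabatic: TV^(γ−1) = const ⇒ T₂ = 478×(2.52)^0.400 = 692 K; PV^γ = const ⇒ P₂ = 1130 kPa.
ΔU = nCvΔT = 3.18×20.8×(692−478) = 14100 J.
Q = 0 for an adiabatic process, so W = −ΔU = -14100 J.

-14100 J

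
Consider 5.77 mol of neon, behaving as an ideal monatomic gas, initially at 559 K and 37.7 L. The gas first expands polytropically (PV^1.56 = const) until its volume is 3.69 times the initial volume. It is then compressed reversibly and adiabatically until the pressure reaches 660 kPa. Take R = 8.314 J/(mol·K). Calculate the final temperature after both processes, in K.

P₁ = nRT₁/V₁ = 5.77×8.314×559/37.7 = 711 kPa.
Step 1 — Polytropic n=1.56: T₂ = T₁(V₁/V₂)^(n−1) = 559×(0.271)^0.56 = 269 K; P₂ = P₁(V₁/V₂)^n = 92.8 kPa.
W = (P₁V₁−P₂V₂)/(n−1) = (711×37.7−92.8×139)/0.56 = 24800 J.
ΔU = nCvΔT = 5.77×12.5×(269−559) = -20900 J.
Q = ΔU + W = 3970 J.
State after step 1: P = 92.8 kPa, V = 139 L, T = 269 K.
Step 2 — Adiabatic: T₂/T₁ = (P₂/P₁)^((γ−1)/γ) ⇒ T₂ = 269×(7.11)^0.400 = 590 K; V₂ = 42.9 L.
ΔU = nCvΔT = 5.77×12.5×(590−269) = 23100 J.
Q = 0 for an adiabatic process, so W = −ΔU = -23100 J.
Net over both steps: W = 1760 J, Q = 3970 J, ΔU = 2220 J.

590 K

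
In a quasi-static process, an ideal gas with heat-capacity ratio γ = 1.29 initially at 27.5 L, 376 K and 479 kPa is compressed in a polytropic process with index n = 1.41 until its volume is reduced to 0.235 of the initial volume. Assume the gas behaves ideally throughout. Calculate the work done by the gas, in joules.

-26000 J

n = P₁V₁/(RT₁) = 479×27.5/(8.314×376) = 4.21 mol.
Polytropic n=1.41: T₂ = T₁(V₁/V₂)^(n−1) = 376×(4.26)^0.41 = 681 K; P₂ = P₁(V₁/V₂)^n = 3690 kPa.
W = (P₁V₁−P₂V₂)/(n−1) = (479×27.5−3690×6.46)/0.41 = -26000 J.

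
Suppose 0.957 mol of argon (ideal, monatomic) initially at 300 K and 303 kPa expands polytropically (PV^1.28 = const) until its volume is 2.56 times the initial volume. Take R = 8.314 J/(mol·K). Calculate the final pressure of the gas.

91.0 kPa

V₁ = nRT₁/P₁ = 0.957×8.314×300/303 = 7.88 L.
Polytropic n=1.28: T₂ = T₁(V₁/V₂)^(n−1) = 300×(0.391)^0.28 = 231 K; P₂ = P₁(V₁/V₂)^n = 91.0 kPa.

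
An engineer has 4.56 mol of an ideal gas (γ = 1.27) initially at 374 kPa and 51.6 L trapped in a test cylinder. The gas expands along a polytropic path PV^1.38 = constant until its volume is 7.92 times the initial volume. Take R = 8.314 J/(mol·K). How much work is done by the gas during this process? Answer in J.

27700 J

T₁ = P₁V₁/(nR) = 374×51.6/(4.56×8.314) = 509 K.
Polytropic n=1.38: T₂ = T₁(V₁/V₂)^(n−1) = 509×(0.126)^0.38 = 232 K; P₂ = P₁(V₁/V₂)^n = 21.5 kPa.
W = (P₁V₁−P₂V₂)/(n−1) = (374×51.6−21.5×409)/0.38 = 27700 J.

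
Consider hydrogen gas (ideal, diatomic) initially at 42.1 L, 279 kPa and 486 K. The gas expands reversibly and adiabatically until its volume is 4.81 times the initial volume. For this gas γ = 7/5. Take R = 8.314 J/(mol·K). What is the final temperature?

259 K

Adiabatic: TV^(γ−1) = const ⇒ T₂ = 486×(0.208)^0.400 = 259 K; PV^γ = const ⇒ P₂ = 30.9 kPa.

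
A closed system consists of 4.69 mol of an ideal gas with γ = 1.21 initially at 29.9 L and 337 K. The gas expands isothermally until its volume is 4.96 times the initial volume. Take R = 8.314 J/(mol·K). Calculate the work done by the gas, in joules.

21000 J

P₁ = nRT₁/V₁ = 4.69×8.314×337/29.9 = 439 kPa.
Isothermal: T stays 337 K; PV = const ⇒ V₂ = 148 L, P₂ = 88.6 kPa.
W = nRT ln(V₂/V₁) = 4.69×8.314×337×ln(4.96) = 21000 J.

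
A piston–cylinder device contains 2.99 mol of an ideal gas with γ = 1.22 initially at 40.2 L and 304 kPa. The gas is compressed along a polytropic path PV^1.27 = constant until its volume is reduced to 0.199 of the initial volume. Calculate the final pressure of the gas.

2360 kPa

T₁ = P₁V₁/(nR) = 304×40.2/(2.99×8.314) = 492 K.
Polytropic n=1.27: T₂ = T₁(V₁/V₂)^(n−1) = 492×(5.03)^0.27 = 760 K; P₂ = P₁(V₁/V₂)^n = 2360 kPa.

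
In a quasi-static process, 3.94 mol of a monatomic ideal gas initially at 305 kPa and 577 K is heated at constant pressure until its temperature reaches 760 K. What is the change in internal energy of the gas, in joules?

8990 J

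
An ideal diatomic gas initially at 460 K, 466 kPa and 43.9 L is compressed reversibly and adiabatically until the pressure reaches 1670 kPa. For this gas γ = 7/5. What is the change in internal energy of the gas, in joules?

22500 J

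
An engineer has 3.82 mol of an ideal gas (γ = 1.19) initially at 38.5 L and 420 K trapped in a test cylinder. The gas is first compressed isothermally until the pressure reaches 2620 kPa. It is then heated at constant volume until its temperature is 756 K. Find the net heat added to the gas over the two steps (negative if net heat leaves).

P₁ = nRT₁/V₁ = 3.82×8.314×420/38.5 = 346 kPa.
Step 1 — Isothermal: T stays 420 K; PV = const ⇒ V₂ = 5.09 L, P₂ = 2620 kPa.
ΔU = 0 (ideal gas, T constant).
W = nRT ln(V₂/V₁) = 3.82×8.314×420×ln(0.132) = -27000 J.
Q = ΔU + W = -27000 J.
State after step 1: P = 2620 kPa, V = 5.09 L, T = 420 K.
Step 2 — Isochoric: V stays 5.09 L; P/T = const ⇒ T₂ = 756 K, P₂ = 4720 kPa.
W = 0 (no volume change).
ΔU = nCvΔT = 3.82×43.8×(756−420) = 56200 J.
Q = ΔU = 56200 J.
Net over both steps: W = -27000 J, Q = 29200 J, ΔU = 56200 J.

29200 J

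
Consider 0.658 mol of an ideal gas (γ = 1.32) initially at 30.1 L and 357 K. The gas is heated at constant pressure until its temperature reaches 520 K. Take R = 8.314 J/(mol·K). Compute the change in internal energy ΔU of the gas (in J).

P₁ = nRT₁/V₁ = 0.658×8.314×357/30.1 = 64.9 kPa.
Isobaric: P stays 64.9 kPa; V/T = const ⇒ T₂ = 520 K, V₂ = 43.8 L.
For an ideal gas ΔU = nCvΔT with Cv = R/(γ−1) = 26.0 J/(mol·K).
ΔU = 0.658×26.0×(520−357) = 2790 J.

2790 J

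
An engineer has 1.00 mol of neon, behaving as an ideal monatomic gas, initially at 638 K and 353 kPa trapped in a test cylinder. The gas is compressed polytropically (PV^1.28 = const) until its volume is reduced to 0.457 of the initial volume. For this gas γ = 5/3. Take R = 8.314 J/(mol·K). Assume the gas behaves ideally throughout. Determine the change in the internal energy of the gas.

V₁ = nRT₁/P₁ = 1.00×8.314×638/353 = 15.0 L.
Polytropic n=1.28: T₂ = T₁(V₁/V₂)^(n−1) = 638×(2.19)^0.28 = 794 K; P₂ = P₁(V₁/V₂)^n = 962 kPa.
For an ideal gas ΔU = nCvΔT with Cv = (3/2)R = 12.5 J/(mol·K).
ΔU = 1.00×12.5×(794−638) = 1950 J.

1950 J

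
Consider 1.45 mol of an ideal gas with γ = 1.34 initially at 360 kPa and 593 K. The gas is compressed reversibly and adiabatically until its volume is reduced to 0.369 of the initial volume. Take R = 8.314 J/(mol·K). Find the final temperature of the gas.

V₁ = nRT₁/P₁ = 1.45×8.314×593/360 = 19.9 L.
Adiabatic: TV^(γ−1) = const ⇒ T₂ = 593×(2.71)^0.340 = 832 K; PV^γ = const ⇒ P₂ = 1370 kPa.

832 K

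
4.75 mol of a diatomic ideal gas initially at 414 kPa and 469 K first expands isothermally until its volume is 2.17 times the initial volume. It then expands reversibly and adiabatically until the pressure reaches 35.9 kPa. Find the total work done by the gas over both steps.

V₁ = nRT₁/P₁ = 4.75×8.314×469/414 = 44.7 L.
Step 1 — Isothermal: T stays 469 K; PV = const ⇒ V₂ = 97.1 L, P₂ = 191 kPa.
ΔU = 0 (ideal gas, T constant).
W = nRT ln(V₂/V₁) = 4.75×8.314×469×ln(2.17) = 14300 J.
Q = ΔU + W = 14300 J.
State after step 1: P = 191 kPa, V = 97.1 L, T = 469 K.
Step 2 — Adiabatic: T₂/T₁ = (P₂/P₁)^((γ−1)/γ) ⇒ T₂ = 469×(0.188)^0.286 = 291 K; V₂ = 320 L.
ΔU = nCvΔT = 4.75×20.8×(291−469) = -17600 J.
Q = 0 for an adiabatic process, so W = −ΔU = 17600 J.
Net over both steps: W = 31900 J, Q = 14300 J, ΔU = -17600 J.

31900 J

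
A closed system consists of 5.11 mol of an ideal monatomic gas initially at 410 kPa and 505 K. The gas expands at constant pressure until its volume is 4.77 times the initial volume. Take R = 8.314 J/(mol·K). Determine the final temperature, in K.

V₁ = nRT₁/P₁ = 5.11×8.314×505/410 = 52.3 L.
Isobaric: P stays 410 kPa; V/T = const ⇒ T₂ = 2410 K, V₂ = 250 L.

2410 K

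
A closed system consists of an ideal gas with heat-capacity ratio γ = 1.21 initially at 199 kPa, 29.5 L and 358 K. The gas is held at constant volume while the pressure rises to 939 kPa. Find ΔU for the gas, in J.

n = P₁V₁/(RT₁) = 199×29.5/(8.314×358) = 1.97 mol.
Isochoric: V stays 29.5 L; P/T = const ⇒ T₂ = 1690 K, P₂ = 939 kPa.
For an ideal gas ΔU = nCvΔT with Cv = R/(γ−1) = 39.6 J/(mol·K).
ΔU = 1.97×39.6×(1690−358) = 104000 J.

104000 J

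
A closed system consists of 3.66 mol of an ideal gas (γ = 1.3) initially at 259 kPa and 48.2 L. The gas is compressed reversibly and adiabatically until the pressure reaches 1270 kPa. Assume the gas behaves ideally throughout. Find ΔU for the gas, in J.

18400 J

T₁ = P₁V₁/(nR) = 259×48.2/(3.66×8.314) = 410 K.
Adiabatic: T₂/T₁ = (P₂/P₁)^((γ−1)/γ) ⇒ T₂ = 410×(4.90)^0.231 = 592 K; V₂ = 14.2 L.
For an ideal gas ΔU = nCvΔT with Cv = R/(γ−1) = 27.7 J/(mol·K).
ΔU = 3.66×27.7×(592−410) = 18400 J.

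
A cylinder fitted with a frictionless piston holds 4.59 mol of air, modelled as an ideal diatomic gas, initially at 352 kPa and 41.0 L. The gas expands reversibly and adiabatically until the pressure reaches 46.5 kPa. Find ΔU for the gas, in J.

-15800 J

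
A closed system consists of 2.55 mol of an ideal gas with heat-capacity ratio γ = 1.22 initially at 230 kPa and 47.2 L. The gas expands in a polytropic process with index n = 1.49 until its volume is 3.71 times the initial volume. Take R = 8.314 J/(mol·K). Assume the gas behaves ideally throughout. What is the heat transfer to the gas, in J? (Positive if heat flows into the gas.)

-12900 J

T₁ = P₁V₁/(nR) = 230×47.2/(2.55×8.314) = 512 K.
Polytropic n=1.49: T₂ = T₁(V₁/V₂)^(n−1) = 512×(0.270)^0.49 = 269 K; P₂ = P₁(V₁/V₂)^n = 32.6 kPa.
W = (P₁V₁−P₂V₂)/(n−1) = (230×47.2−32.6×175)/0.49 = 10500 J.
ΔU = nCvΔT = 2.55×37.8×(269−512) = -23400 J.
Q = ΔU + W = -12900 J.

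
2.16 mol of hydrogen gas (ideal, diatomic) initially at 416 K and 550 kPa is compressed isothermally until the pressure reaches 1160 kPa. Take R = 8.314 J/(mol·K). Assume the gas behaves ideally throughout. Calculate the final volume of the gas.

6.44 L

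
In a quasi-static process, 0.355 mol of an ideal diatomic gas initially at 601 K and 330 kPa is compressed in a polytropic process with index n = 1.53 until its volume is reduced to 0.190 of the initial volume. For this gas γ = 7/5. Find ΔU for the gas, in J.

V₁ = nRT₁/P₁ = 0.355×8.314×601/330 = 5.38 L.
Polytropic n=1.53: T₂ = T₁(V₁/V₂)^(n−1) = 601×(5.26)^0.53 = 1450 K; P₂ = P₁(V₁/V₂)^n = 4190 kPa.
For an ideal gas ΔU = nCvΔT with Cv = (5/2)R = 20.8 J/(mol·K).
ΔU = 0.355×20.8×(1450−601) = 6260 J.

6260 J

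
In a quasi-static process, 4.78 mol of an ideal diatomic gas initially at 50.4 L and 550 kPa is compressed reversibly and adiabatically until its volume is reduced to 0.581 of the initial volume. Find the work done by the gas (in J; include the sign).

T₁ = P₁V₁/(nR) = 550×50.4/(4.78×8.314) = 698 K.
Adiabatic: TV^(γ−1) = const ⇒ T₂ = 698×(1.72)^0.400 = 867 K; PV^γ = const ⇒ P₂ = 1180 kPa.
ΔU = nCvΔT = 4.78×20.8×(867−698) = 16800 J.
Q = 0 for an adiabatic process, so W = −ΔU = -16800 J.

-16800 J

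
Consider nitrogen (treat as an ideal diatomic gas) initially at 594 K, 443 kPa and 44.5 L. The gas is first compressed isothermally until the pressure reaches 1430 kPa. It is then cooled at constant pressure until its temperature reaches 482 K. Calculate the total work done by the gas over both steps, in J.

-26800 J

n = P₁V₁/(RT₁) = 443×44.5/(8.314×594) = 3.99 mol.
Step 1 — Isothermal: T stays 594 K; PV = const ⇒ V₂ = 13.8 L, P₂ = 1430 kPa.
ΔU = 0 (ideal gas, T constant).
W = nRT ln(V₂/V₁) = 3.99×8.314×594×ln(0.310) = -23100 J.
Q = ΔU + W = -23100 J.
State after step 1: P = 1430 kPa, V = 13.8 L, T = 594 K.
Step 2 — Isobaric: P stays 1430 kPa; V/T = const ⇒ T₂ = 482 K, V₂ = 11.2 L.
W = PΔV = 1430×(11.2−13.8) kPa·L = -3720 J.
ΔU = nCvΔT = 3.99×20.8×(482−594) = -9290 J.
Q = ΔU + W = nCpΔT = -13000 J.
Net over both steps: W = -26800 J, Q = -36100 J, ΔU = -9290 J.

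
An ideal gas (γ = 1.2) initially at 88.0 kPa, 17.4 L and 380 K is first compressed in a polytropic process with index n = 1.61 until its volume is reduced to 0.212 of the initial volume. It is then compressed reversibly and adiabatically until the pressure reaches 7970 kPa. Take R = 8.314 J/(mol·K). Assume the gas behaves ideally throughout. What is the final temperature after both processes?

1370 K

n = P₁V₁/(RT₁) = 88.0×17.4/(8.314×380) = 0.485 mol.
Step 1 — Polytropic n=1.61: T₂ = T₁(V₁/V₂)^(n−1) = 380×(4.72)^0.61 = 979 K; P₂ = P₁(V₁/V₂)^n = 1070 kPa.
W = (P₁V₁−P₂V₂)/(n−1) = (88.0×17.4−1070×3.69)/0.61 = -3960 J.
ΔU = nCvΔT = 0.485×41.6×(979−380) = 12100 J.
Q = ΔU + W = 8110 J.
State after step 1: P = 1070 kPa, V = 3.69 L, T = 979 K.
Step 2 — Adiabatic: T₂/T₁ = (P₂/P₁)^((γ−1)/γ) ⇒ T₂ = 979×(7.45)^0.167 = 1370 K; V₂ = 0.692 L.
ΔU = nCvΔT = 0.485×41.6×(1370−979) = 7840 J.
Q = 0 for an adiabatic process, so W = −ΔU = -7840 J.
Net over both steps: W = -11800 J, Q = 8110 J, ΔU = 19900 J.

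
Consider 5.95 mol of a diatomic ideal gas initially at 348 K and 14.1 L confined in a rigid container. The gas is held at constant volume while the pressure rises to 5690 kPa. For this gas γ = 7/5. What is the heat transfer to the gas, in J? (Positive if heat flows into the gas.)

P₁ = nRT₁/V₁ = 5.95×8.314×348/14.1 = 1220 kPa.
Isochoric: V stays 14.1 L; P/T = const ⇒ T₂ = 1620 K, P₂ = 5690 kPa.
W = 0 (no volume change).
ΔU = nCvΔT = 5.95×20.8×(1620−348) = 158000 J.
Q = ΔU = 158000 J.

158000 J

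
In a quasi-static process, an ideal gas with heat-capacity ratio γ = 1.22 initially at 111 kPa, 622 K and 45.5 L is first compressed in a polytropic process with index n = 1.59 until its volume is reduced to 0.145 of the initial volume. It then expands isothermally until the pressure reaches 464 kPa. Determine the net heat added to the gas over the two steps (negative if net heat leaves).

56500 J

n = P₁V₁/(RT₁) = 111×45.5/(8.314×622) = 0.977 mol.
Step 1 — Polytropic n=1.59: T₂ = T₁(V₁/V₂)^(n−1) = 622×(6.90)^0.59 = 1940 K; P₂ = P₁(V₁/V₂)^n = 2390 kPa.
W = (P₁V₁−P₂V₂)/(n−1) = (111×45.5−2390×6.60)/0.59 = -18200 J.
ΔU = nCvΔT = 0.977×37.8×(1940−622) = 48800 J.
Q = ΔU + W = 30600 J.
State after step 1: P = 2390 kPa, V = 6.60 L, T = 1940 K.
Step 2 — Isothermal: T stays 1940 K; PV = const ⇒ V₂ = 34.0 L, P₂ = 464 kPa.
ΔU = 0 (ideal gas, T constant).
W = nRT ln(V₂/V₁) = 0.977×8.314×1940×ln(5.16) = 25900 J.
Q = ΔU + W = 25900 J.
Net over both steps: W = 7690 J, Q = 56500 J, ΔU = 48800 J.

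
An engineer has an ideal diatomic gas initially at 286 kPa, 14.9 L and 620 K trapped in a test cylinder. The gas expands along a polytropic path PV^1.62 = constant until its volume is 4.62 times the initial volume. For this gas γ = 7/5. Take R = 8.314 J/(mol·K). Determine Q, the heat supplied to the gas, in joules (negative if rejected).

-2320 J

n = P₁V₁/(RT₁) = 286×14.9/(8.314×620) = 0.827 mol.
Polytropic n=1.62: T₂ = T₁(V₁/V₂)^(n−1) = 620×(0.216)^0.62 = 240 K; P₂ = P₁(V₁/V₂)^n = 24.0 kPa.
W = (P₁V₁−P₂V₂)/(n−1) = (286×14.9−24.0×68.8)/0.62 = 4210 J.
ΔU = nCvΔT = 0.827×20.8×(240−620) = -6530 J.
Q = ΔU + W = -2320 J.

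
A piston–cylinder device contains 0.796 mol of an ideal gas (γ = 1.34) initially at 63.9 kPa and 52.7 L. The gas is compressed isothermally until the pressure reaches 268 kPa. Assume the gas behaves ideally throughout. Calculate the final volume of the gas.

T₁ = P₁V₁/(nR) = 63.9×52.7/(0.796×8.314) = 509 K.
Isothermal: T stays 509 K; PV = const ⇒ V₂ = 12.6 L, P₂ = 268 kPa.

12.6 L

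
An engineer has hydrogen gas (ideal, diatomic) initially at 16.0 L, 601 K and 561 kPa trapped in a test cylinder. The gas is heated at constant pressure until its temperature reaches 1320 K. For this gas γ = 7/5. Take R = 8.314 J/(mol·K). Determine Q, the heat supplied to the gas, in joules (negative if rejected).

37600 J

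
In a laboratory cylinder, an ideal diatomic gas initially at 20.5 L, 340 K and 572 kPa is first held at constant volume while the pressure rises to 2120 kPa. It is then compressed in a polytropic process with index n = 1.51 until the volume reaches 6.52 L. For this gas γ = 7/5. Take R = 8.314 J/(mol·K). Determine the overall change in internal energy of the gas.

n = P₁V₁/(RT₁) = 572×20.5/(8.314×340) = 4.15 mol.
Step 1 — Isochoric: V stays 20.5 L; P/T = const ⇒ T₂ = 1260 K, P₂ = 2120 kPa.
W = 0 (no volume change).
ΔU = nCvΔT = 4.15×20.8×(1260−340) = 79300 J.
Q = ΔU = 79300 J.
State after step 1: P = 2120 kPa, V = 20.5 L, T = 1260 K.
Step 2 — Polytropic n=1.51: T₂ = T₁(V₁/V₂)^(n−1) = 1260×(3.14)^0.51 = 2260 K; P₂ = P₁(V₁/V₂)^n = 12000 kPa.
W = (P₁V₁−P₂V₂)/(n−1) = (2120×20.5−12000×6.52)/0.51 = -67600 J.
ΔU = nCvΔT = 4.15×20.8×(2260−1260) = 86200 J.
Q = ΔU + W = 18600 J.
Net over both steps: W = -67600 J, Q = 97900 J, ΔU = 166000 J.

166000 J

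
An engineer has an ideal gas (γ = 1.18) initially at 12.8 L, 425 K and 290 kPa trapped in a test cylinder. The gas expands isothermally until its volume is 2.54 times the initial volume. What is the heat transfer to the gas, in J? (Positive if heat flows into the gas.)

n = P₁V₁/(RT₁) = 290×12.8/(8.314×425) = 1.05 mol.
Isothermal: T stays 425 K; PV = const ⇒ V₂ = 32.5 L, P₂ = 114 kPa.
ΔU = 0 (ideal gas, T constant).
W = nRT ln(V₂/V₁) = 1.05×8.314×425×ln(2.54) = 3460 J.
Q = ΔU + W = 3460 J.

3460 J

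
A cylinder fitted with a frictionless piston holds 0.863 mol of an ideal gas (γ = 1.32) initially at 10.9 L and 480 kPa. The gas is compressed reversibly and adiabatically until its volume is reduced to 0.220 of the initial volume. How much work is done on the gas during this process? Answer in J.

T₁ = P₁V₁/(nR) = 480×10.9/(0.863×8.314) = 729 K.
Adiabatic: TV^(γ−1) = const ⇒ T₂ = 729×(4.55)^0.320 = 1180 K; PV^γ = const ⇒ P₂ = 3540 kPa.
ΔU = nCvΔT = 0.863×26.0×(1180−729) = 10200 J.
Q = 0 for an adiabatic process, so W = −ΔU = -10200 J.
Work done on the gas = −W_by = 10200 J.

10200 J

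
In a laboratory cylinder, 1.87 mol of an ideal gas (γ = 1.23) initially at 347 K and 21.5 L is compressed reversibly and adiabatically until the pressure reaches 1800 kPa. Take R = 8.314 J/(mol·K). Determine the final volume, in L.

P₁ = nRT₁/V₁ = 1.87×8.314×347/21.5 = 251 kPa.
Adiabatic: T₂/T₁ = (P₂/P₁)^((γ−1)/γ) ⇒ T₂ = 347×(7.17)^0.187 = 502 K; V₂ = 4.33 L.

4.33 L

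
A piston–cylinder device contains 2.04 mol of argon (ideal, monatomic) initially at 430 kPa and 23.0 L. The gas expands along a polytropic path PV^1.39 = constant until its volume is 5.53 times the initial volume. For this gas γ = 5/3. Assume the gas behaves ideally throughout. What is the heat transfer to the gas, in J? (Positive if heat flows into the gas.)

T₁ = P₁V₁/(nR) = 430×23.0/(2.04×8.314) = 583 K.
Polytropic n=1.39: T₂ = T₁(V₁/V₂)^(n−1) = 583×(0.181)^0.39 = 299 K; P₂ = P₁(V₁/V₂)^n = 39.9 kPa.
W = (P₁V₁−P₂V₂)/(n−1) = (430×23.0−39.9×127)/0.39 = 12300 J.
ΔU = nCvΔT = 2.04×12.5×(299−583) = -7220 J.
Q = ΔU + W = 5120 J.

5120 J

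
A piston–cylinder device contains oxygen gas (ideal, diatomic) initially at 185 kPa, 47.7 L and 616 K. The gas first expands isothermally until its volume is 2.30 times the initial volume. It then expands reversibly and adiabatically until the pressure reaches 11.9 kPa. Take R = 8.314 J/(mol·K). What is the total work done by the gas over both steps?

n = P₁V₁/(RT₁) = 185×47.7/(8.314×616) = 1.72 mol.
Step 1 — Isothermal: T stays 616 K; PV = const ⇒ V₂ = 110 L, P₂ = 80.4 kPa.
ΔU = 0 (ideal gas, T constant).
W = nRT ln(V₂/V₁) = 1.72×8.314×616×ln(2.30) = 7350 J.
Q = ΔU + W = 7350 J.
State after step 1: P = 80.4 kPa, V = 110 L, T = 616 K.
Step 2 — Adiabatic: T₂/T₁ = (P₂/P₁)^((γ−1)/γ) ⇒ T₂ = 616×(0.148)^0.286 = 357 K; V₂ = 430 L.
ΔU = nCvΔT = 1.72×20.8×(357−616) = -9280 J.
Q = 0 for an adiabatic process, so W = −ΔU = 9280 J.
Net over both steps: W = 16600 J, Q = 7350 J, ΔU = -9280 J.

16600 J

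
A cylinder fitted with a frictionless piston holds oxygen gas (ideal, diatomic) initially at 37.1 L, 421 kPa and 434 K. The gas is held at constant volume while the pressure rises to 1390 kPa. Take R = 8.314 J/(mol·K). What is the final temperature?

Isochoric: V stays 37.1 L; P/T = const ⇒ T₂ = 1430 K, P₂ = 1390 kPa.

1430 K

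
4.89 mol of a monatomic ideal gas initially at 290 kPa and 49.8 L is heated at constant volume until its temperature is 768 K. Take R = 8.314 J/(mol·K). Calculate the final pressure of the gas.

627 kPa

T₁ = P₁V₁/(nR) = 290×49.8/(4.89×8.314) = 355 K.
Isochoric: V stays 49.8 L; P/T = const ⇒ T₂ = 768 K, P₂ = 627 kPa.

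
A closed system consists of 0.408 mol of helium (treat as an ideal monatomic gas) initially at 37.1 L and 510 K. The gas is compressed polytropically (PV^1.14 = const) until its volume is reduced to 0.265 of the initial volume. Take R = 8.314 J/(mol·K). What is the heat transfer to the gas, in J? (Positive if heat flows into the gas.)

P₁ = nRT₁/V₁ = 0.408×8.314×510/37.1 = 46.6 kPa.
Polytropic n=1.14: T₂ = T₁(V₁/V₂)^(n−1) = 510×(3.77)^0.14 = 614 K; P₂ = P₁(V₁/V₂)^n = 212 kPa.
W = (P₁V₁−P₂V₂)/(n−1) = (46.6×37.1−212×9.83)/0.14 = -2520 J.
ΔU = nCvΔT = 0.408×12.5×(614−510) = 530 J.
Q = ΔU + W = -1990 J.

-1990 J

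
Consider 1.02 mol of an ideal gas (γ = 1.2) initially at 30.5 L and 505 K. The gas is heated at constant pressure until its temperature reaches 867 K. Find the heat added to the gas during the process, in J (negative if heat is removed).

18400 J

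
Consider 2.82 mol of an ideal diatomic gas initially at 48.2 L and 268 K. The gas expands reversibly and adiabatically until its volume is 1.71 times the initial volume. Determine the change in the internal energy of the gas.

P₁ = nRT₁/V₁ = 2.82×8.314×268/48.2 = 130 kPa.
Adiabatic: TV^(γ−1) = const ⇒ T₂ = 268×(0.585)^0.400 = 216 K; PV^γ = const ⇒ P₂ = 61.5 kPa.
For an ideal gas ΔU = nCvΔT with Cv = (5/2)R = 20.8 J/(mol·K).
ΔU = 2.82×20.8×(216−268) = -3030 J.

-3030 J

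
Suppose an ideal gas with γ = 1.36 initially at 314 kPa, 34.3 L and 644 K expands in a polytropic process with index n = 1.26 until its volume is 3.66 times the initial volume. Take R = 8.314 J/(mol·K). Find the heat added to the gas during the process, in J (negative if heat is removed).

3290 J

n = P₁V₁/(RT₁) = 314×34.3/(8.314×644) = 2.01 mol.
Polytropic n=1.26: T₂ = T₁(V₁/V₂)^(n−1) = 644×(0.273)^0.26 = 460 K; P₂ = P₁(V₁/V₂)^n = 61.2 kPa.
W = (P₁V₁−P₂V₂)/(n−1) = (314×34.3−61.2×126)/0.26 = 11900 J.
ΔU = nCvΔT = 2.01×23.1×(460−644) = -8570 J.
Q = ΔU + W = 3290 J.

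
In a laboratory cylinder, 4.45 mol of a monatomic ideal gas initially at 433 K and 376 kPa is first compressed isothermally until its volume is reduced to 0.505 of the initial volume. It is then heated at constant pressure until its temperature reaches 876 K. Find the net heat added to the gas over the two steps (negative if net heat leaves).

30000 J

V₁ = nRT₁/P₁ = 4.45×8.314×433/376 = 42.6 L.
Step 1 — Isothermal: T stays 433 K; PV = const ⇒ V₂ = 21.5 L, P₂ = 745 kPa.
ΔU = 0 (ideal gas, T constant).
W = nRT ln(V₂/V₁) = 4.45×8.314×433×ln(0.505) = -10900 J.
Q = ΔU + W = -10900 J.
State after step 1: P = 745 kPa, V = 21.5 L, T = 433 K.
Step 2 — Isobaric: P stays 745 kPa; V/T = const ⇒ T₂ = 876 K, V₂ = 43.5 L.
W = PΔV = 745×(43.5−21.5) kPa·L = 16400 J.
ΔU = nCvΔT = 4.45×12.5×(876−433) = 24600 J.
Q = ΔU + W = nCpΔT = 41000 J.
Net over both steps: W = 5450 J, Q = 30000 J, ΔU = 24600 J.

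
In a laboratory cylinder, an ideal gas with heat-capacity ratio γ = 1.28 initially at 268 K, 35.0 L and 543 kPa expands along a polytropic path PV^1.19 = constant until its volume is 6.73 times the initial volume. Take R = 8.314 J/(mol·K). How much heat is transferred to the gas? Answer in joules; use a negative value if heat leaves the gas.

n = P₁V₁/(RT₁) = 543×35.0/(8.314×268) = 8.53 mol.
Polytropic n=1.19: T₂ = T₁(V₁/V₂)^(n−1) = 268×(0.149)^0.19 = 187 K; P₂ = P₁(V₁/V₂)^n = 56.2 kPa.
W = (P₁V₁−P₂V₂)/(n−1) = (543×35.0−56.2×236)/0.19 = 30400 J.
ΔU = nCvΔT = 8.53×29.7×(187−268) = -20600 J.
Q = ΔU + W = 9770 J.

9770 J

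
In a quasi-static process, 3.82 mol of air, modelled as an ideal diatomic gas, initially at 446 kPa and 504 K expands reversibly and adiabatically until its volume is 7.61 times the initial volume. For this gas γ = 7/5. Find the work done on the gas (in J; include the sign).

-22200 J

V₁ = nRT₁/P₁ = 3.82×8.314×504/446 = 35.9 L.
Adiabatic: TV^(γ−1) = const ⇒ T₂ = 504×(0.131)^0.400 = 224 K; PV^γ = const ⇒ P₂ = 26.0 kPa.
ΔU = nCvΔT = 3.82×20.8×(224−504) = -22200 J.
Q = 0 for an adiabatic process, so W = −ΔU = 22200 J.
Work done on the gas = −W_by = -22200 J.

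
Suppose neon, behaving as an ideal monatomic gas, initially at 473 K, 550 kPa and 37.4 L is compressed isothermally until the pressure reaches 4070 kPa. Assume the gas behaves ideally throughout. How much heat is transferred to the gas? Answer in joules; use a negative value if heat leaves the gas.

-41200 J

n = P₁V₁/(RT₁) = 550×37.4/(8.314×473) = 5.23 mol.
Isothermal: T stays 473 K; PV = const ⇒ V₂ = 5.05 L, P₂ = 4070 kPa.
ΔU = 0 (ideal gas, T constant).
W = nRT ln(V₂/V₁) = 5.23×8.314×473×ln(0.135) = -41200 J.
Q = ΔU + W = -41200 J.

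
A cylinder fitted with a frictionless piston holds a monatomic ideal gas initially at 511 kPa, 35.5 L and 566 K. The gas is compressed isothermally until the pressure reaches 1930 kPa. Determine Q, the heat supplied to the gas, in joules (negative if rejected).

n = P₁V₁/(RT₁) = 511×35.5/(8.314×566) = 3.85 mol.
Isothermal: T stays 566 K; PV = const ⇒ V₂ = 9.40 L, P₂ = 1930 kPa.
ΔU = 0 (ideal gas, T constant).
W = nRT ln(V₂/V₁) = 3.85×8.314×566×ln(0.265) = -24100 J.
Q = ΔU + W = -24100 J.

-24100 J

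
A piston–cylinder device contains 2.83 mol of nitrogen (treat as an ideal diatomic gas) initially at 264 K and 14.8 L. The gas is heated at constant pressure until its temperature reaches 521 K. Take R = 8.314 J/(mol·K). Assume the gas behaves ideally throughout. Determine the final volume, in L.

29.2 L

P₁ = nRT₁/V₁ = 2.83×8.314×264/14.8 = 420 kPa.
Isobaric: P stays 420 kPa; V/T = const ⇒ T₂ = 521 K, V₂ = 29.2 L.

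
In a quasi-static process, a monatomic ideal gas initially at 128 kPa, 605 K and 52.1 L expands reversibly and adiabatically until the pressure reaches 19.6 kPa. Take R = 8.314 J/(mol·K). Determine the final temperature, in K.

Adiabatic: T₂/T₁ = (P₂/P₁)^((γ−1)/γ) ⇒ T₂ = 605×(0.153)^0.400 = 286 K; V₂ = 161 L.

286 K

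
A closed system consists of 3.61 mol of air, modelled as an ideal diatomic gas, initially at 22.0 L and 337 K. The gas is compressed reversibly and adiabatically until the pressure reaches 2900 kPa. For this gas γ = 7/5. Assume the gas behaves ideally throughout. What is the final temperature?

P₁ = nRT₁/V₁ = 3.61×8.314×337/22.0 = 460 kPa.
Adiabatic: T₂/T₁ = (P₂/P₁)^((γ−1)/γ) ⇒ T₂ = 337×(6.31)^0.286 = 570 K; V₂ = 5.90 L.

570 K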